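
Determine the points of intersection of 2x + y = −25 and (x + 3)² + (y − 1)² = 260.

(−17, 9) and (−5, −15)

Express y = −2x − 25 and substitute into the circle:
5x² + 110x + 425 = 0  ⟹  x² + 22x + 85 = 0
x = −5 or x = −17, giving (−5, −15) and (−17, 9).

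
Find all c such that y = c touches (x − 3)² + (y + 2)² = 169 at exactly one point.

The line touches the circle iff its distance from (3, −2) is 13:
|0·3 + 1·(−2) − c| / √1 = 13
|c − (−2)| = 13, so c = 11 or c = −15.

c = −15 or c = 11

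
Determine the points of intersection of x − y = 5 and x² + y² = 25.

From the line, y = x − 5. Substituting:
2x² − 10x = 0  ⟹  x² − 5x = 0
x = 5 or x = 0, giving (5, 0) and (0, −5).

(0, −5) and (5, 0)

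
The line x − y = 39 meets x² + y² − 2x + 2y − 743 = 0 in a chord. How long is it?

11√2

The distance from (1, −1) to the line is 37/√2, and r² = 745.
Chord = 2√(r² − d²) = 2·√(121/2) = 11√2.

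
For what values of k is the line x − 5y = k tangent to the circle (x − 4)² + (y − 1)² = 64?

k = −1 ± 8√26

Tangency holds when the distance from the centre (4, 1) to the line equals the radius 8:
|1·4 − 5·1 − k| / √26 = 8
|k − (−1)| = 8√26.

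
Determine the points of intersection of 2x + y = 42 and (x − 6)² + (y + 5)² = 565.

Substitute y = −2x + 42:
5x² − 200x + 1680 = 0  ⟹  x² − 40x + 336 = 0
x = 28 or x = 12, giving (28, −14) and (12, 18).

(12, 18) and (28, −14)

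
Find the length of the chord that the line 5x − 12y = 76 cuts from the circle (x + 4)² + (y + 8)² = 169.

The distance from (−4, −8) to the line is 0/√169, and r² = 169.
Half the chord is √(r² − d²) = √(169), so the full chord is 26.

26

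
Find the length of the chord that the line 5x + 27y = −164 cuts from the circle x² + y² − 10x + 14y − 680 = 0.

2√754

Centre (5, −7), r² = 754. Perpendicular distance d from centre to line = |0| / √754 = 0/√754.
Half the chord is √(r² − d²) = √(754), so the full chord is 2√754.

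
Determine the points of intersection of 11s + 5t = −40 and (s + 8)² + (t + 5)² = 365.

Substitute t = (−40 − 11s)/5:
146s² + 730s − 7300 = 0  ⟹  s² + 5s − 50 = 0
s = 5 or s = −10, giving (5, −19) and (−10, 14).

(−10, 14) and (5, −19)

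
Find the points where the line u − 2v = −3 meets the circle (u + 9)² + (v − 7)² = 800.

(−29, −13) and (19, 11)

Substitute v = (3 + u)/2:
5u² + 50u − 2755 = 0  ⟹  u² + 10u − 551 = 0
u = 19 or u = −29, giving (19, 11) and (−29, −13).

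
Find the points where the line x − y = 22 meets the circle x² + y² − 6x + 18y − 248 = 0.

Substitute y = x − 22:
2x² − 32x − 160 = 0  ⟹  x² − 16x − 80 = 0
x = 20 or x = −4, giving (20, −2) and (−4, −26).

(−4, −26) and (20, −2)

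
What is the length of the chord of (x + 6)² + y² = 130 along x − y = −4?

Substitute y = x + 4:
2x² + 20x − 78 = 0  ⟹  x² + 10x − 39 = 0
x = 3 or x = −13, giving (3, 7) and (−13, −9).
Chord length = distance between (3, 7) and (−13, −9) = √512 = 16√2.

16√2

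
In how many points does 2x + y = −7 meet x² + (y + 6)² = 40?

Substituting the line into the circle gives 5x² + 4x − 39 = 0.
Discriminant = (4)² − 4·5·(−39) = 796 > 0.
Two real roots: the line is a secant.

2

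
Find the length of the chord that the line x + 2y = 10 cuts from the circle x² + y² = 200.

Express y = (10 − x)/2 and substitute into the circle:
5x² − 20x − 700 = 0  ⟹  x² − 4x − 140 = 0
x = 14 or x = −10, giving (14, −2) and (−10, 10).
|(14, −2) − (−10, 10)| = √((24)² + (−12)²) = 12√5.

12√5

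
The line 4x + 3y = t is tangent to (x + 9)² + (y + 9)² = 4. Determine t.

t = −73 or t = −53

Tangency holds when the distance from the centre (−9, −9) to the line equals the radius 2:
|4·(−9) + 3·(−9) − t| / √25 = 2
|t − (−63)| = 2·5, so t = −53 or t = −73.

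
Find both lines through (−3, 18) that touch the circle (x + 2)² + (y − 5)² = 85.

7x − 6y = −129 and 6x + 7y = 108

Let a tangent through (−3, 18) have slope m. Its distance from (−2, 5) must equal √85:
[m·(1) − (−13)]² = 85(m² + 1)
42m² − 13m − 42 = 0, so m = 7/6 or m = −6/7.
With m = 7/6: 7x − 6y = −129. With m = −6/7: 6x + 7y = 108.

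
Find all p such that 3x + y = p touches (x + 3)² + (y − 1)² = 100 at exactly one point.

For a tangent, require d(centre, line) = r = 10.
|3·(−3) + 1·1 − p| / √10 = 10
|p − (−8)| = 10√10.

p = −8 ± 10√10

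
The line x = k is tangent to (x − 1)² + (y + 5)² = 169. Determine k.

k = −12 or k = 14

The line touches the circle iff its distance from (1, −5) is 13:
|1·1 + 0·(−5) − k| / √1 = 13
|k − (1)| = 13, so k = 14 or k = −12.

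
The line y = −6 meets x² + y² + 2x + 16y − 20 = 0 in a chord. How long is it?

Centre (−1, −8), r² = 85. Perpendicular distance d from centre to line = |−2| / √1 = 2.
Half the chord is √(r² − d²) = √(81), so the full chord is 18.

18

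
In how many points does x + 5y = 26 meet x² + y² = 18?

0

Substituting the line into the circle gives 26x² − 52x + 226 = 0.
Discriminant = (−52)² − 4·26·(226) = −20800 < 0.
No real roots: the line does not meet the circle.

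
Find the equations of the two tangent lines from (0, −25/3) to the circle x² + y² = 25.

4x − 3y = 25 and 4x + 3y = −25

Write the tangent as mx − y + (−25/3 − m·(0)) = 0 and set its distance from the centre to 5:
(0m − (25/3))² = 25(m² + 1)
9m² − 16 = 0, so m = 4/3 or m = −4/3.
Through (0, −25/3) these give 4x − 3y = 25 and 4x + 3y = −25.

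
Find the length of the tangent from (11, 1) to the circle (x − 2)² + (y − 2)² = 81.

With centre O = (2, 2), |OP|² = 82 and r² = 81.
By the tangent–radius right angle, tangent length = √(|PO|² − r²) = √1 = 1.

1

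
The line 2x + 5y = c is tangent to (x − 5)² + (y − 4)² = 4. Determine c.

Tangency holds when the distance from the centre (5, 4) to the line equals the radius 2:
|2·5 + 5·4 − c| / √29 = 2
|c − (30)| = 2√29.

c = 30 ± 2√29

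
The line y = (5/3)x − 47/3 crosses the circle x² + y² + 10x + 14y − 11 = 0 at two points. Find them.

(1, −14) and (4, −9)

Express y = (−47 + 5x)/3 and substitute into the circle:
34x² − 170x + 136 = 0  ⟹  x² − 5x + 4 = 0
x = 4 or x = 1, giving (4, −9) and (1, −14).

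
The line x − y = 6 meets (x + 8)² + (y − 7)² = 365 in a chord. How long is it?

Substitute y = x − 6:
2x² − 10x − 132 = 0  ⟹  x² − 5x − 66 = 0
x = 11 or x = −6, giving (11, 5) and (−6, −12).
Chord length = distance between (11, 5) and (−6, −12) = √578 = 17√2.

17√2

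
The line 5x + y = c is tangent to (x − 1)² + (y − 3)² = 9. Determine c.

c = 8 ± 3√26

Tangency holds when the distance from the centre (1, 3) to the line equals the radius 3:
|5·1 + 1·3 − c| / √26 = 3
|c − (8)| = 3√26.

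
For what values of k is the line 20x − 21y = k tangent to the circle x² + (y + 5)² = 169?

k = −272 or k = 482

For a tangent, require d(centre, line) = r = 13.
|20·0 − 21·(−5) − k| / √841 = 13
|k − (105)| = 13·29, so k = 482 or k = −272.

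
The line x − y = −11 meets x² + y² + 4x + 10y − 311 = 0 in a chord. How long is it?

From the line, y = x + 11. Substituting:
2x² + 36x − 80 = 0  ⟹  x² + 18x − 40 = 0
x = 2 or x = −20, giving (2, 13) and (−20, −9).
Chord length = distance between (2, 13) and (−20, −9) = √968 = 22√2.

22√2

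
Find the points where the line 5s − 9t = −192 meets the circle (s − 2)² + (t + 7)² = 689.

(−15, 13) and (−6, 18)

Express t = (192 + 5s)/9 and substitute into the circle:
106s² + 2226s + 9540 = 0  ⟹  s² + 21s + 90 = 0
s = −6 or s = −15, giving (−6, 18) and (−15, 13).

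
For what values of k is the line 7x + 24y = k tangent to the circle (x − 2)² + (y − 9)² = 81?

k = 5 or k = 455

For a tangent, require d(centre, line) = r = 9.
|7·2 + 24·9 − k| / √625 = 9
|k − (230)| = 9·25, so k = 455 or k = 5.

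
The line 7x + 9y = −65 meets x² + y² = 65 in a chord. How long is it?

Substitute y = (−65 − 7x)/9:
130x² + 910x − 1040 = 0  ⟹  x² + 7x − 8 = 0
x = 1 or x = −8, giving (1, −8) and (−8, −1).
Chord length = distance between (1, −8) and (−8, −1) = √130 = √130.

√130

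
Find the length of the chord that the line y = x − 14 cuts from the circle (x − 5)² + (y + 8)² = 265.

23√2

Express y = x − 14 and substitute into the circle:
2x² − 22x − 204 = 0  ⟹  x² − 11x − 102 = 0
x = 17 or x = −6, giving (17, 3) and (−6, −20).
|(17, 3) − (−6, −20)| = √((23)² + (23)²) = 23√2.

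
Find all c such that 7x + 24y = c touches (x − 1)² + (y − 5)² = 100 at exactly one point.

For a tangent, require d(centre, line) = r = 10.
|7·1 + 24·5 − c| / √625 = 10
|c − (127)| = 10·25, so c = 377 or c = −123.

c = −123 or c = 377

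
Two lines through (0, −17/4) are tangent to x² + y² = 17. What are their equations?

x − 4y = 17 and x + 4y = −17

A line y − (−17/4) = m(x − (0)) is tangent when its distance from (0, 0) is √17:
[m·(0) − (17/4)]² = 17(m² + 1)
16m² − 1 = 0, so m = 1/4 or m = −1/4.
Through (0, −17/4) these give x − 4y = 17 and x + 4y = −17.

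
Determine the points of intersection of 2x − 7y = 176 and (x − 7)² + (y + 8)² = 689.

(−10, −28) and (32, −16)

Express y = (−176 + 2x)/7 and substitute into the circle:
53x² − 1166x − 16960 = 0  ⟹  x² − 22x − 320 = 0
x = 32 or x = −10, giving (32, −16) and (−10, −28).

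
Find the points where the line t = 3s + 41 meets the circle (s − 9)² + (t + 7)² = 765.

(−18, −13) and (−9, 14)

From the line, t = 3s + 41. Substituting:
10s² + 270s + 1620 = 0  ⟹  s² + 27s + 162 = 0
s = −9 or s = −18, giving (−9, 14) and (−18, −13).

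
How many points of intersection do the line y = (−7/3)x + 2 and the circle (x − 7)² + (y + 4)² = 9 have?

d² = (7·7 + 3·(−4) − (6))²/58 = 961/58; r² = 9.
Since d² > r², the line lies outside the circle.

0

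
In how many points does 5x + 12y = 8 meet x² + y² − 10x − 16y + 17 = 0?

Substituting the line into the circle gives 169x² − 560x + 976 = 0.
Discriminant = (−560)² − 4·169·(976) = −346176 < 0.
No real roots: the line does not meet the circle.

0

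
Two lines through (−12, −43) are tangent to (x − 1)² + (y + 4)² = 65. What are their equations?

Let a tangent through (−12, −43) have slope m. Its distance from (1, −4) must equal √65:
(13m − (39))² = 65(m² + 1)
4m² − 39m + 56 = 0, so m = 7/4 or m = 8.
With m = 7/4: 7x − 4y = 88. With m = 8: 8x − y = −53.

7x − 4y = 88 and 8x − y = −53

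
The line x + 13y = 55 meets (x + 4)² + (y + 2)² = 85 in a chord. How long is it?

√170

Centre (−4, −2), r² = 85. Perpendicular distance d from centre to line = |−85| / √170 = 85/√170.
Chord = 2√(r² − d²) = 2·√(85/2) = √170.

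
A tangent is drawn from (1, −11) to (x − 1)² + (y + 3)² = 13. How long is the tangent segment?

With centre O = (1, −3), |OP|² = 64 and r² = 13.
Power of the point: PT² = |PO|² − r² = 51, so PT = √51.

√51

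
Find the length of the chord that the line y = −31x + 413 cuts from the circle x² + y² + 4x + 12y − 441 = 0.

√962

Express y = −31x + 413 and substitute into the circle:
962x² − 25974x + 175084 = 0  ⟹  x² − 27x + 182 = 0
x = 14 or x = 13, giving (14, −21) and (13, 10).
|(14, −21) − (13, 10)| = √((1)² + (−31)²) = √962.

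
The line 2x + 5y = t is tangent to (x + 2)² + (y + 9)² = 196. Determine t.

t = −49 ± 14√29

Tangency holds when the distance from the centre (−2, −9) to the line equals the radius 14:
|2·(−2) + 5·(−9) − t| / √29 = 14
|t − (−49)| = 14√29.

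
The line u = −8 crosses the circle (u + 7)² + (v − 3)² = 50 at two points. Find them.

(−8, −4) and (−8, 10)

The line gives u = −8. Substituting into the circle:
v² − 6v − 40 = 0
v = 10 or v = −4, giving (−8, 10) and (−8, −4).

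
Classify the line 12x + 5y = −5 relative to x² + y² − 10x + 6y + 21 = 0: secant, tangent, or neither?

neither

Substituting the line into the circle gives 169x² − 490x + 400 = 0.
Discriminant = (−490)² − 4·169·(400) = −30300 < 0.
No real roots: the line does not meet the circle.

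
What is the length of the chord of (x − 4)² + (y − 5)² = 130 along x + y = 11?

From the line, y = −x + 11. Substituting:
2x² − 20x − 78 = 0  ⟹  x² − 10x − 39 = 0
x = 13 or x = −3, giving (13, −2) and (−3, 14).
Chord length = distance between (13, −2) and (−3, 14) = √512 = 16√2.

16√2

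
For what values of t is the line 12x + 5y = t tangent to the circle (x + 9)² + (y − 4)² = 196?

t = −270 or t = 94

The line touches the circle iff its distance from (−9, 4) is 14:
|12·(−9) + 5·4 − t| / √169 = 14
|t − (−88)| = 14·13, so t = 94 or t = −270.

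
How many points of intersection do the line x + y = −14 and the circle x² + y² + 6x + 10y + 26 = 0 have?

0

Substituting the line into the circle gives 2x² + 24x + 82 = 0.
Δ = 576 − 656 = −80.
No real roots: the line does not meet the circle.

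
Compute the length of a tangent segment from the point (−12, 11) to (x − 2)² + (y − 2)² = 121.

2√39

With centre O = (2, 2), |OP|² = 277 and r² = 121.
The tangent meets the radius at right angles, so tangent² = |PO|² − r² = 277 − 121 = 156.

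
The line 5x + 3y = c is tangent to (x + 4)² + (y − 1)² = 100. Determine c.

The line touches the circle iff its distance from (−4, 1) is 10:
|5·(−4) + 3·1 − c| / √34 = 10
|c − (−17)| = 10√34.

c = −17 ± 10√34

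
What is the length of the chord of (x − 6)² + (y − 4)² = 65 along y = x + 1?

Substitute y = x + 1:
2x² − 18x − 20 = 0  ⟹  x² − 9x − 10 = 0
x = 10 or x = −1, giving (10, 11) and (−1, 0).
Chord length = distance between (10, 11) and (−1, 0) = √242 = 11√2.

11√2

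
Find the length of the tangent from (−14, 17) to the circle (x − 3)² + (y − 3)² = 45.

2√110

With centre O = (3, 3), |OP|² = 485 and r² = 45.
Power of the point: PT² = |PO|² − r² = 440, so PT = 2√110.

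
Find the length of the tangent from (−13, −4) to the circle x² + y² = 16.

With centre O = (0, 0), |OP|² = 185 and r² = 16.
Power of the point: PT² = |PO|² − r² = 169, so PT = 13.

13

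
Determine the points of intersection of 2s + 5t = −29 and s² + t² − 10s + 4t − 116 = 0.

Substitute t = (−29 − 2s)/5:
29s² − 174s − 2639 = 0  ⟹  s² − 6s − 91 = 0
s = 13 or s = −7, giving (13, −11) and (−7, −3).

(−7, −3) and (13, −11)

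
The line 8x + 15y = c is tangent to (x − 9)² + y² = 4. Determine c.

c = 38 or c = 106

The line touches the circle iff its distance from (9, 0) is 2:
|8·9 + 15·0 − c| / √289 = 2
|c − (72)| = 2·17, so c = 106 or c = 38.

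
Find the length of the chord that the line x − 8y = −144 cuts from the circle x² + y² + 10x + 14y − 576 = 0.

The distance from (−5, −7) to the line is 195/√65, and r² = 650.
Half the chord is √(r² − d²) = √(65), so the full chord is 2√65.

2√65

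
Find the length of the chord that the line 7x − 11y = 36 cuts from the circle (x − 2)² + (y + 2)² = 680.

Substitute y = (−36 + 7x)/11:
170x² − 680x − 81600 = 0  ⟹  x² − 4x − 480 = 0
x = 24 or x = −20, giving (24, 12) and (−20, −16).
Chord length = distance between (24, 12) and (−20, −16) = √2720 = 4√170.

4√170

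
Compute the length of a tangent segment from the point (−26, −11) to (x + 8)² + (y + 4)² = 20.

The centre is (−8, −4) and r = 2√5. The square of the distance from P to the centre is 324 + 49 = 373.
By the tangent–radius right angle, tangent length = √(|PO|² − r²) = √353.

√353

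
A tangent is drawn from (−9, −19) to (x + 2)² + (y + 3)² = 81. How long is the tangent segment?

With centre O = (−2, −3), |OP|² = 305 and r² = 81.
Power of the point: PT² = |PO|² − r² = 224, so PT = 4√14.

4√14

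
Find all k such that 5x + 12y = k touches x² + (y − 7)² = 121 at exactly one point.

Tangency holds when the distance from the centre (0, 7) to the line equals the radius 11:
|5·0 + 12·7 − k| / √169 = 11
|k − (84)| = 11·13, so k = 227 or k = −59.

k = −59 or k = 227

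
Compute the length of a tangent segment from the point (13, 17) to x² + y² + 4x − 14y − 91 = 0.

Centre (−2, 7), r² = 144. |PO|² = (15)² + (10)² = 325.
By the tangent–radius right angle, tangent length = √(|PO|² − r²) = √181.

√181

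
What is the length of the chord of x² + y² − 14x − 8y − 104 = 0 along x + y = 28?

From the line, y = −x + 28. Substituting:
2x² − 62x + 456 = 0  ⟹  x² − 31x + 228 = 0
x = 19 or x = 12, giving (19, 9) and (12, 16).
|(19, 9) − (12, 16)| = √((7)² + (−7)²) = 7√2.

7√2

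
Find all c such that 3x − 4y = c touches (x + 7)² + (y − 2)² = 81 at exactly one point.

Tangency holds when the distance from the centre (−7, 2) to the line equals the radius 9:
|3·(−7) − 4·2 − c| / √25 = 9
|c − (−29)| = 9·5, so c = 16 or c = −74.

c = −74 or c = 16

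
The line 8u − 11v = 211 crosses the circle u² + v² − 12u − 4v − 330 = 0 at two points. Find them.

(3, −17) and (25, −1)

Substitute v = (−211 + 8u)/11:
185u² − 5180u + 13875 = 0  ⟹  u² − 28u + 75 = 0
u = 25 or u = 3, giving (25, −1) and (3, −17).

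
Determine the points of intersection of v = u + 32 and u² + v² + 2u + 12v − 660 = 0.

Express v = u + 32 and substitute into the circle:
2u² + 78u + 748 = 0  ⟹  u² + 39u + 374 = 0
u = −17 or u = −22, giving (−17, 15) and (−22, 10).

(−22, 10) and (−17, 15)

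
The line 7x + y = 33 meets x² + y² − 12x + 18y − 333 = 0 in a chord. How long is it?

30√2

Express y = −7x + 33 and substitute into the circle:
50x² − 600x + 1350 = 0  ⟹  x² − 12x + 27 = 0
x = 9 or x = 3, giving (9, −30) and (3, 12).
Chord length = distance between (9, −30) and (3, 12) = √1800 = 30√2.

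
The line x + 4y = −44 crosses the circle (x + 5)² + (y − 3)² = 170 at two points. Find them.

(−12, −8) and (−4, −10)

Substitute y = (−44 − x)/4:
17x² + 272x + 816 = 0  ⟹  x² + 16x + 48 = 0
x = −4 or x = −12, giving (−4, −10) and (−12, −8).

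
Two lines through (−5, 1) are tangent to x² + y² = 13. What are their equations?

Let a tangent through (−5, 1) have slope m. Its distance from (0, 0) must equal √13:
[m·(5) − (−1)]² = 13(m² + 1)
6m² + 5m − 6 = 0, so m = 2/3 or m = −3/2.
With m = 2/3: 2x − 3y = −13. With m = −3/2: 3x + 2y = −13.

2x − 3y = −13 and 3x + 2y = −13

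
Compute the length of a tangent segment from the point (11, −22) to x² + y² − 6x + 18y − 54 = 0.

With centre O = (3, −9), |OP|² = 233 and r² = 144.
The tangent meets the radius at right angles, so tangent² = |PO|² − r² = 233 − 144 = 89.

√89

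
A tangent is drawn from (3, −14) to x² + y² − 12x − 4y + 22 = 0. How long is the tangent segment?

The centre is (6, 2) and r = 3√2. The square of the distance from P to the centre is 9 + 256 = 265.
Power of the point: PT² = |PO|² − r² = 247, so PT = √247.

√247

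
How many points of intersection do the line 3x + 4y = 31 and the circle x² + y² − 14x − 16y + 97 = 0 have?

0

d² = (3·7 + 4·8 − (31))²/25 = 484/25; r² = 16.
Since d² > r², the line lies outside the circle.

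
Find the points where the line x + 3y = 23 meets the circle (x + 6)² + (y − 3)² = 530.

(−25, 16) and (17, 2)

Substitute y = (23 − x)/3:
10x² + 80x − 4250 = 0  ⟹  x² + 8x − 425 = 0
x = 17 or x = −25, giving (17, 2) and (−25, 16).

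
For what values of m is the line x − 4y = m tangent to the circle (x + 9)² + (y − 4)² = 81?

m = −25 ± 9√17

Tangency holds when the distance from the centre (−9, 4) to the line equals the radius 9:
|1·(−9) − 4·4 − m| / √17 = 9
|m − (−25)| = 9√17.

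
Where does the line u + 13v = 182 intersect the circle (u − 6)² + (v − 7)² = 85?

(0, 14) and (13, 13)

Substitute v = (182 − u)/13:
170u² − 2210u = 0  ⟹  u² − 13u = 0
u = 13 or u = 0, giving (13, 13) and (0, 14).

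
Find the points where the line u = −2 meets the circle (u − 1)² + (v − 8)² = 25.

The line gives u = −2. Substituting into the circle:
v² − 16v + 48 = 0
v = 12 or v = 4, giving (−2, 12) and (−2, 4).

(−2, 4) and (−2, 12)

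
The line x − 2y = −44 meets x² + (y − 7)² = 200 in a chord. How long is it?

4√5

From the line, y = (44 + x)/2. Substituting:
5x² + 60x + 100 = 0  ⟹  x² + 12x + 20 = 0
x = −2 or x = −10, giving (−2, 21) and (−10, 17).
|(−2, 21) − (−10, 17)| = √((8)² + (4)²) = 4√5.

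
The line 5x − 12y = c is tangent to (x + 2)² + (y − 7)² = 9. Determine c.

For a tangent, require d(centre, line) = r = 3.
|5·(−2) − 12·7 − c| / √169 = 3
|c − (−94)| = 3·13, so c = −55 or c = −133.

c = −133 or c = −55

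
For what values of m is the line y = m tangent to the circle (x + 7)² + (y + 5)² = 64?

The line touches the circle iff its distance from (−7, −5) is 8:
|0·(−7) + 1·(−5) − m| / √1 = 8
|m − (−5)| = 8, so m = 3 or m = −13.

m = −13 or m = 3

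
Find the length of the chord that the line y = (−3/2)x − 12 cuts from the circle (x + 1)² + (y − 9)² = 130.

2√13

Substitute y = (−24 − 3x)/2:
13x² + 260x + 1248 = 0  ⟹  x² + 20x + 96 = 0
x = −8 or x = −12, giving (−8, 0) and (−12, 6).
|(−8, 0) − (−12, 6)| = √((4)² + (−6)²) = 2√13.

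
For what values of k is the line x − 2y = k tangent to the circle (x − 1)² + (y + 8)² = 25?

Tangency holds when the distance from the centre (1, −8) to the line equals the radius 5:
|1·1 − 2·(−8) − k| / √5 = 5
|k − (17)| = 5√5.

k = 17 ± 5√5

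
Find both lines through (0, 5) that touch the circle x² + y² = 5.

2x + y = 5 and 2x − y = −5

Write the tangent as mx − y + (5 − m·(0)) = 0 and set its distance from the centre to √5:
[m·(0) − (−5)]² = 5(m² + 1)
m² − 4 = 0, so m = −2 or m = 2.
Through (0, 5) these give 2x + y = 5 and 2x − y = −5.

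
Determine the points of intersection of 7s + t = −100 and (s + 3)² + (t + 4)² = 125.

(−14, −2) and (−13, −9)

Express t = −7s − 100 and substitute into the circle:
50s² + 1350s + 9100 = 0  ⟹  s² + 27s + 182 = 0
s = −13 or s = −14, giving (−13, −9) and (−14, −2).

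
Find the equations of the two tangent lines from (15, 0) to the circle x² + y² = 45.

A line y − (0) = m(x − (15)) is tangent when its distance from (0, 0) is 3√5:
(−15m − (0))² = 45(m² + 1)
4m² − 1 = 0, so m = −1/2 or m = 1/2.
Through (15, 0) these give x + 2y = 15 and x − 2y = 15.

x + 2y = 15 and x − 2y = 15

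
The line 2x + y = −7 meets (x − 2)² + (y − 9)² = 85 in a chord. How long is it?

From the line, y = −2x − 7. Substituting:
5x² + 60x + 175 = 0  ⟹  x² + 12x + 35 = 0
x = −5 or x = −7, giving (−5, 3) and (−7, 7).
Chord length = distance between (−5, 3) and (−7, 7) = √20 = 2√5.

2√5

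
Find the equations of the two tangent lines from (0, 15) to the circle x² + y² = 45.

Write the tangent as mx − y + (15 − m·(0)) = 0 and set its distance from the centre to 3√5:
[m·(0) − (−15)]² = 45(m² + 1)
m² − 4 = 0, so m = 2 or m = −2.
Through (0, 15) these give 2x − y = −15 and 2x + y = 15.

2x − y = −15 and 2x + y = 15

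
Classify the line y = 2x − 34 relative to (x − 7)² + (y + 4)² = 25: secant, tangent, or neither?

neither

Substituting the line into the circle gives 5x² − 134x + 924 = 0.
Discriminant = (−134)² − 4·5·(924) = −524 < 0.
No real roots: the line does not meet the circle.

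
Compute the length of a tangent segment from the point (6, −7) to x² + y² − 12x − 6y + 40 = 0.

√95

The centre is (6, 3) and r = √5. The square of the distance from P to the centre is 0 + 100 = 100.
The tangent meets the radius at right angles, so tangent² = |PO|² − r² = 100 − 5 = 95.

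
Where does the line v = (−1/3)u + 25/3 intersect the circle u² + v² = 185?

Substitute v = (25 − u)/3:
10u² − 50u − 1040 = 0  ⟹  u² − 5u − 104 = 0
u = 13 or u = −8, giving (13, 4) and (−8, 11).

(−8, 11) and (13, 4)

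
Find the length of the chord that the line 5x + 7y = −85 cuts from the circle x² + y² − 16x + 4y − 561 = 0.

5√74

The distance from (8, −2) to the line is 111/√74, and r² = 629.
Half the chord is √(r² − d²) = √(925/2), so the full chord is 5√74.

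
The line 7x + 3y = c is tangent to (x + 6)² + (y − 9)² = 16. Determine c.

c = −15 ± 4√58

For a tangent, require d(centre, line) = r = 4.
|7·(−6) + 3·9 − c| / √58 = 4
|c − (−15)| = 4√58.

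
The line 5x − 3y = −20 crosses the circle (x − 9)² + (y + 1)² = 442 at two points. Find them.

From the line, y = (20 + 5x)/3. Substituting:
34x² + 68x − 2720 = 0  ⟹  x² + 2x − 80 = 0
x = 8 or x = −10, giving (8, 20) and (−10, −10).

(−10, −10) and (8, 20)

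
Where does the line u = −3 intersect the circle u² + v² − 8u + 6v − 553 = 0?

The line gives u = −3. Substituting into the circle:
v² + 6v − 520 = 0
v = 20 or v = −26, giving (−3, 20) and (−3, −26).

(−3, −26) and (−3, 20)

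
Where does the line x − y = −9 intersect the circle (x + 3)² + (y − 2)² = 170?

(−14, −5) and (4, 13)

Substitute y = x + 9:
2x² + 20x − 112 = 0  ⟹  x² + 10x − 56 = 0
x = 4 or x = −14, giving (4, 13) and (−14, −5).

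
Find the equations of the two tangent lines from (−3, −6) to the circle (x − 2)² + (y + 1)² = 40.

3x + y = −15 and x + 3y = −21

Write the tangent as mx − y + (−6 − m·(−3)) = 0 and set its distance from the centre to 2√10:
(5m − (5))² = 40(m² + 1)
3m² + 10m + 3 = 0, so m = −3 or m = −1/3.
Through (−3, −6) these give 3x + y = −15 and x + 3y = −21.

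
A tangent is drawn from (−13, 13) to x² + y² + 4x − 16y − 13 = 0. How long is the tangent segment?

√65

With centre O = (−2, 8), |OP|² = 146 and r² = 81.
Power of the point: PT² = |PO|² − r² = 65, so PT = √65.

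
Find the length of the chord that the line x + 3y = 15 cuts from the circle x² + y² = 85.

5√10

Centre (0, 0), r² = 85. Perpendicular distance d from centre to line = |−15| / √10 = 15/√10.
Chord = 2√(r² − d²) = 2·√(125/2) = 5√10.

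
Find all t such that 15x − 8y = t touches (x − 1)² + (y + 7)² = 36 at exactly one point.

Tangency holds when the distance from the centre (1, −7) to the line equals the radius 6:
|15·1 − 8·(−7) − t| / √289 = 6
|t − (71)| = 6·17, so t = 173 or t = −31.

t = −31 or t = 173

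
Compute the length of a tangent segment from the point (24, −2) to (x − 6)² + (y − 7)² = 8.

Centre (6, 7), r² = 8. |PO|² = (18)² + (−9)² = 405.
Power of the point: PT² = |PO|² − r² = 397, so PT = √397.

√397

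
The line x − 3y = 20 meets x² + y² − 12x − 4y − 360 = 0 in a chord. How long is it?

12√10

From the line, y = (−20 + x)/3. Substituting:
10x² − 160x − 2600 = 0  ⟹  x² − 16x − 260 = 0
x = 26 or x = −10, giving (26, 2) and (−10, −10).
Chord length = distance between (26, 2) and (−10, −10) = √1440 = 12√10.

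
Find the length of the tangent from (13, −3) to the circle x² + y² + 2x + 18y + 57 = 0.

Centre (−1, −9), r² = 25. |PO|² = (14)² + (6)² = 232.
Power of the point: PT² = |PO|² − r² = 207, so PT = 3√23.

3√23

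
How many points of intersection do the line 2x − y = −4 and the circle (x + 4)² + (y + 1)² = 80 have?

2

Centre (−4, −1), r² = 80. Distance² from centre to line = (−3)²/5 = 9/5.
Since d² < r², the line cuts the circle twice.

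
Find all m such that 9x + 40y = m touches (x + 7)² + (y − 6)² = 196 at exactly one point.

m = −397 or m = 751

The line touches the circle iff its distance from (−7, 6) is 14:
|9·(−7) + 40·6 − m| / √1681 = 14
|m − (177)| = 14·41, so m = 751 or m = −397.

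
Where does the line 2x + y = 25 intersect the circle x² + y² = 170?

Express y = −2x + 25 and substitute into the circle:
5x² − 100x + 455 = 0  ⟹  x² − 20x + 91 = 0
x = 13 or x = 7, giving (13, −1) and (7, 11).

(7, 11) and (13, −1)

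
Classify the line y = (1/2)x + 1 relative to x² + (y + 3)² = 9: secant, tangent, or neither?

neither

Centre (0, −3), r² = 9. Distance² from centre to line = (8)²/5 = 64/5.
Since d² > r², the line lies outside the circle.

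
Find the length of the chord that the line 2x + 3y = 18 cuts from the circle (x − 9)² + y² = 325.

10√13

Centre (9, 0), r² = 325. Perpendicular distance d from centre to line = |0| / √13 = 0/√13.
Half the chord is √(r² − d²) = √(325), so the full chord is 10√13.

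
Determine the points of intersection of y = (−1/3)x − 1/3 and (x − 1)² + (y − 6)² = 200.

Express y = (−1 − x)/3 and substitute into the circle:
10x² + 20x − 1430 = 0  ⟹  x² + 2x − 143 = 0
x = 11 or x = −13, giving (11, −4) and (−13, 4).

(−13, 4) and (11, −4)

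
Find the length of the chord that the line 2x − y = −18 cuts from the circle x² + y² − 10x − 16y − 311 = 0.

Centre (5, 8), r² = 400. Perpendicular distance d from centre to line = |20| / √5 = 20/√5.
Chord = 2√(r² − d²) = 2·√(320) = 16√5.

16√5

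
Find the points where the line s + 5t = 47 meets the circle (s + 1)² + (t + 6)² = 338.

Substitute t = (47 − s)/5:
26s² − 104s − 2496 = 0  ⟹  s² − 4s − 96 = 0
s = 12 or s = −8, giving (12, 7) and (−8, 11).

(−8, 11) and (12, 7)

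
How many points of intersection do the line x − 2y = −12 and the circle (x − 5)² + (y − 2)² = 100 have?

Substituting the line into the circle gives 5x² − 24x − 236 = 0.
Discriminant = (−24)² − 4·5·(−236) = 5296 > 0.
Two real roots: the line is a secant.

2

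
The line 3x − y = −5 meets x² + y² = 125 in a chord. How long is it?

Centre (0, 0), r² = 125. Perpendicular distance d from centre to line = |5| / √10 = 5/√10.
Half the chord is √(r² − d²) = √(245/2), so the full chord is 7√10.

7√10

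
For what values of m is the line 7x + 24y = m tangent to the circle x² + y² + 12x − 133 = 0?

m = −367 or m = 283

Tangency holds when the distance from the centre (−6, 0) to the line equals the radius 13:
|7·(−6) + 24·0 − m| / √625 = 13
|m − (−42)| = 13·25, so m = 283 or m = −367.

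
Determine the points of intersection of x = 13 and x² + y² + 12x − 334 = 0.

The line gives x = 13. Substituting into the circle:
y² − 9 = 0
y = 3 or y = −3, giving (13, 3) and (13, −3).

(13, −3) and (13, 3)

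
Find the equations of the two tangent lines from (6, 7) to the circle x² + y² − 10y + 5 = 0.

A line y − (7) = m(x − (6)) is tangent when its distance from (0, 5) is 2√5:
[m·(−6) − (−2)]² = 20(m² + 1)
2m² − 3m − 2 = 0, so m = 2 or m = −1/2.
Through (6, 7) these give 2x − y = 5 and x + 2y = 20.

2x − y = 5 and x + 2y = 20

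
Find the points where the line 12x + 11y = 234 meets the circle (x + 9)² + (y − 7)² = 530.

From the line, y = (234 − 12x)/11. Substituting:
265x² − 1590x − 29680 = 0  ⟹  x² − 6x − 112 = 0
x = 14 or x = −8, giving (14, 6) and (−8, 30).

(−8, 30) and (14, 6)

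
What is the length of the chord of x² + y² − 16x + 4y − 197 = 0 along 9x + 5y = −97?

Express y = (−97 − 9x)/5 and substitute into the circle:
106x² + 1166x + 2544 = 0  ⟹  x² + 11x + 24 = 0
x = −3 or x = −8, giving (−3, −14) and (−8, −5).
Chord length = distance between (−3, −14) and (−8, −5) = √106 = √106.

√106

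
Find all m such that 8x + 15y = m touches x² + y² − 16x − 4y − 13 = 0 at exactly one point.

Tangency holds when the distance from the centre (8, 2) to the line equals the radius 9:
|8·8 + 15·2 − m| / √289 = 9
|m − (94)| = 9·17, so m = 247 or m = −59.

m = −59 or m = 247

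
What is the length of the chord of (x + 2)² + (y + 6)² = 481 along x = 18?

Centre (−2, −6), r² = 481. Perpendicular distance d from centre to line = |−20| / √1 = 20.
Chord = 2√(r² − d²) = 2·√(81) = 18.

18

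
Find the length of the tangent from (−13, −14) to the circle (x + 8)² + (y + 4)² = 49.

2√19

Centre (−8, −4), r² = 49. |PO|² = (−5)² + (−10)² = 125.
Power of the point: PT² = |PO|² − r² = 76, so PT = 2√19.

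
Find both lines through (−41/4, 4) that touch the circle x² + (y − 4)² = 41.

4x + 5y = −21 and 4x − 5y = −61

Write the tangent as mx − y + (4 − m·(−41/4)) = 0 and set its distance from the centre to √41:
[m·(41/4) − (0)]² = 41(m² + 1)
25m² − 16 = 0, so m = −4/5 or m = 4/5.
Through (−41/4, 4) these give 4x + 5y = −21 and 4x − 5y = −61.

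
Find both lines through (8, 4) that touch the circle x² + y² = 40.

A line y − (4) = m(x − (8)) is tangent when its distance from (0, 0) is 2√10:
[m·(−8) − (−4)]² = 40(m² + 1)
3m² − 8m − 3 = 0, so m = 3 or m = −1/3.
With m = 3: 3x − y = 20. With m = −1/3: x + 3y = 20.

3x − y = 20 and x + 3y = 20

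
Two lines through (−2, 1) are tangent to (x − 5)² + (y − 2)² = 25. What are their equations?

Let a tangent through (−2, 1) have slope m. Its distance from (5, 2) must equal 5:
[m·(7) − (1)]² = 25(m² + 1)
12m² − 7m − 12 = 0, so m = 4/3 or m = −3/4.
With m = 4/3: 4x − 3y = −11. With m = −3/4: 3x + 4y = −2.

4x − 3y = −11 and 3x + 4y = −2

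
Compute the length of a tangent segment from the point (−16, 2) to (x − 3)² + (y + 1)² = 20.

5√14

The centre is (3, −1) and r = 2√5. The square of the distance from P to the centre is 361 + 9 = 370.
By the tangent–radius right angle, tangent length = √(|PO|² − r²) = √350 = 5√14.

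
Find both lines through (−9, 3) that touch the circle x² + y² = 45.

x − 2y = −15 and 2x + y = −15

Let a tangent through (−9, 3) have slope m. Its distance from (0, 0) must equal 3√5:
(9m − (−3))² = 45(m² + 1)
2m² + 3m − 2 = 0, so m = 1/2 or m = −2.
With m = 1/2: x − 2y = −15. With m = −2: 2x + y = −15.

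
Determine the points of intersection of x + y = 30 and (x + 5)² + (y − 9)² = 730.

(−6, 36) and (22, 8)

From the line, y = −x + 30. Substituting:
2x² − 32x − 264 = 0  ⟹  x² − 16x − 132 = 0
x = 22 or x = −6, giving (22, 8) and (−6, 36).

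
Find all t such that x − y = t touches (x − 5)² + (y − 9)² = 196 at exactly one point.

t = −4 ± 14√2

For a tangent, require d(centre, line) = r = 14.
|1·5 − 1·9 − t| / √2 = 14
|t − (−4)| = 14√2.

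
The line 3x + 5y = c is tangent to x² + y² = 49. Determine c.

c = ±7√34

Tangency holds when the distance from the centre (0, 0) to the line equals the radius 7:
|3·0 + 5·0 − c| / √34 = 7
|c| = 7√34.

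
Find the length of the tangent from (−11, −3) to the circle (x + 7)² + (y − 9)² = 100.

2√15

The centre is (−7, 9) and r = 10. The square of the distance from P to the centre is 16 + 144 = 160.
The tangent meets the radius at right angles, so tangent² = |PO|² − r² = 160 − 100 = 60.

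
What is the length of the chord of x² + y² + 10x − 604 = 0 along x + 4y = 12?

From the line, y = (12 − x)/4. Substituting:
17x² + 136x − 9520 = 0  ⟹  x² + 8x − 560 = 0
x = 20 or x = −28, giving (20, −2) and (−28, 10).
Chord length = distance between (20, −2) and (−28, 10) = √2448 = 12√17.

12√17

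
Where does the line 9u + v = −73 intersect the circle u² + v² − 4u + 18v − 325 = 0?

(−9, 8) and (−5, −28)

Express v = −9u − 73 and substitute into the circle:
82u² + 1148u + 3690 = 0  ⟹  u² + 14u + 45 = 0
u = −5 or u = −9, giving (−5, −28) and (−9, 8).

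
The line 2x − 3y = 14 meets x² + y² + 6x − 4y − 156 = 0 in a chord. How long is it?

Centre (−3, 2), r² = 169. Perpendicular distance d from centre to line = |−26| / √13 = 26/√13.
Chord = 2√(r² − d²) = 2·√(117) = 6√13.

6√13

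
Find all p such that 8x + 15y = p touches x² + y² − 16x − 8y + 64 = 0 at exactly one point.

p = 56 or p = 192

Tangency holds when the distance from the centre (8, 4) to the line equals the radius 4:
|8·8 + 15·4 − p| / √289 = 4
|p − (124)| = 4·17, so p = 192 or p = 56.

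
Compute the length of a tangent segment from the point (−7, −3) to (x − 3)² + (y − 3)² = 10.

With centre O = (3, 3), |OP|² = 136 and r² = 10.
The tangent meets the radius at right angles, so tangent² = |PO|² − r² = 136 − 10 = 126.

3√14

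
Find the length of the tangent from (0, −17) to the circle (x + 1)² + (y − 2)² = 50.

Centre (−1, 2), r² = 50. |PO|² = (1)² + (−19)² = 362.
By the tangent–radius right angle, tangent length = √(|PO|² − r²) = √312 = 2√78.

2√78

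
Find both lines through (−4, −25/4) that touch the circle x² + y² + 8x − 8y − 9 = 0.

A line y − (−25/4) = m(x − (−4)) is tangent when its distance from (−4, 4) is √41:
[m·(0) − (41/4)]² = 41(m² + 1)
16m² − 25 = 0, so m = −5/4 or m = 5/4.
With m = −5/4: 5x + 4y = −45. With m = 5/4: 5x − 4y = 5.

5x + 4y = −45 and 5x − 4y = 5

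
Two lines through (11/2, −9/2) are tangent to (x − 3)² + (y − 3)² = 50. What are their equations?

x + 7y = −26 and x − y = 10

A line y − (−9/2) = m(x − (11/2)) is tangent when its distance from (3, 3) is 5√2:
[m·(−5/2) − (15/2)]² = 50(m² + 1)
7m² − 6m − 1 = 0, so m = −1/7 or m = 1.
Through (11/2, −9/2) these give x + 7y = −26 and x − y = 10.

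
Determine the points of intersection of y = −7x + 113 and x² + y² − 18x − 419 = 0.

From the line, y = −7x + 113. Substituting:
50x² − 1600x + 12350 = 0  ⟹  x² − 32x + 247 = 0
x = 19 or x = 13, giving (19, −20) and (13, 22).

(13, 22) and (19, −20)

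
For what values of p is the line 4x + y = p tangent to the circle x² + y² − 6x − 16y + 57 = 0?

p = 20 ± 4√17

The line touches the circle iff its distance from (3, 8) is 4:
|4·3 + 1·8 − p| / √17 = 4
|p − (20)| = 4√17.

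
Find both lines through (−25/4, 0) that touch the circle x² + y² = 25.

4x − 3y = −25 and 4x + 3y = −25

Let a tangent through (−25/4, 0) have slope m. Its distance from (0, 0) must equal 5:
(25/4m − (0))² = 25(m² + 1)
9m² − 16 = 0, so m = 4/3 or m = −4/3.
With m = 4/3: 4x − 3y = −25. With m = −4/3: 4x + 3y = −25.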